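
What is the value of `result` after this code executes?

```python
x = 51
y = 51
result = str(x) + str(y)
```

x = 51; y = 51; result = '5151'

'5151'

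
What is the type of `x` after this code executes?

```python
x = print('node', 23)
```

print() returns None

NoneType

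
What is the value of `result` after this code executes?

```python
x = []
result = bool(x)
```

x = []; result = False

False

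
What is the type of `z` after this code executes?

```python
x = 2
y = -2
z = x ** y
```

int ** negative = float

float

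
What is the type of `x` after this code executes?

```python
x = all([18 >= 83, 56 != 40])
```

all() returns bool

bool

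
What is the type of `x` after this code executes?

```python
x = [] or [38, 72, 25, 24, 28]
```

'or' returns first truthy value (list)

list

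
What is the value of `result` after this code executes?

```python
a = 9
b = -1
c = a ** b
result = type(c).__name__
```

a is int; b is int; c is float; result = 'float'

'float'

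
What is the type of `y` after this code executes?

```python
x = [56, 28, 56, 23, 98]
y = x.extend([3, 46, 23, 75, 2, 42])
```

list.extend() returns None

NoneType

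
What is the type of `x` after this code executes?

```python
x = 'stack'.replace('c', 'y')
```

str.replace() returns str

str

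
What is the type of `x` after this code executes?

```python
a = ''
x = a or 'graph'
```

'or' returns first truthy value (str)

str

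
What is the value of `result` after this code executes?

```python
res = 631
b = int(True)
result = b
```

res = 631; b = 1; result = 1

1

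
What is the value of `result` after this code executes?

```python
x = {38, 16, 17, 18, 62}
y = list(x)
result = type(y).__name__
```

x is set; y is list; result = 'list'

'list'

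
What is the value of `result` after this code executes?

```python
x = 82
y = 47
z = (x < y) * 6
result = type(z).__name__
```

x is int; y is int; z is int; result = 'int'

'int'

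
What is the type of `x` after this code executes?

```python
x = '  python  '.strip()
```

str.strip() returns str

str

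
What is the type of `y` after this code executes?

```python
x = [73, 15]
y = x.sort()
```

list.sort() returns None (mutates in place)

NoneType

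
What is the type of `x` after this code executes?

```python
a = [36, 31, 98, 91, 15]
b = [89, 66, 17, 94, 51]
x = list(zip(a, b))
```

list(zip()) returns a list of tuples

list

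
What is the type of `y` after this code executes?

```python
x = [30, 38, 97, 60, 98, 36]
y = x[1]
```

Indexing list[int] returns int

int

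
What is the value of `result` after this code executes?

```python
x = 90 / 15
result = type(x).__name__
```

x is float; result = 'float'

'float'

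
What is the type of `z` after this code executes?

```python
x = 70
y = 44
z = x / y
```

int / int = float

float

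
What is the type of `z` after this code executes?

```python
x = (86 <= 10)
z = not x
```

'not' returns bool

bool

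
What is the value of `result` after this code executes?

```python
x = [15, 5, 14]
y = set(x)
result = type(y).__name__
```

x is list; y is set; result = 'set'

'set'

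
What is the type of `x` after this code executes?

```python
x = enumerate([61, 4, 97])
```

enumerate() returns an enumerate object

enumerate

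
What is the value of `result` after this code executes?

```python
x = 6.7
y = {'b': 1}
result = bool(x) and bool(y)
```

x = 6.7; y = {'b': 1}; result = True

True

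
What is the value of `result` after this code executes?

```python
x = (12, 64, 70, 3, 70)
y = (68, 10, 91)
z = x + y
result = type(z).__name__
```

x is tuple; y is tuple; z is tuple; result = 'tuple'

'tuple'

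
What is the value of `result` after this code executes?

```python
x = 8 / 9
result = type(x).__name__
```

x is float; result = 'float'

'float'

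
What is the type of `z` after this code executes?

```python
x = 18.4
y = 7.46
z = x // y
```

float // float = float

float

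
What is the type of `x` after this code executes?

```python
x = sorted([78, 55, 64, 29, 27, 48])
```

sorted() always returns list

list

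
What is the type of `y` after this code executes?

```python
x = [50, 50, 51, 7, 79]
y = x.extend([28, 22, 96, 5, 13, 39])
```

list.extend() returns None

NoneType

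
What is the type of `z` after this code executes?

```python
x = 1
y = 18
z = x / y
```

int / int = float

float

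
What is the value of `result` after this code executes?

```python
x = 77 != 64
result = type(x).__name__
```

x is bool; result = 'bool'

'bool'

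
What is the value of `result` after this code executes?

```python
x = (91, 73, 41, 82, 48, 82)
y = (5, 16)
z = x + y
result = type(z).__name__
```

x is tuple; y is tuple; z is tuple; result = 'tuple'

'tuple'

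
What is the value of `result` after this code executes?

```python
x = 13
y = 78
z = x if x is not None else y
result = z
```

x = 13; y = 78; z = 13; result = 13

13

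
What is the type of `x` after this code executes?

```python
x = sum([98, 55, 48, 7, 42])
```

sum() of ints returns int

int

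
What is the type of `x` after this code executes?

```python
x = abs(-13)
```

abs() of int returns int

int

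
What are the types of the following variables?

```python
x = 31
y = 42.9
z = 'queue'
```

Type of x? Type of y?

x is assigned a bare integer (no decimal point), so it is an int; y is assigned a number with a decimal point, so it is a float

int, float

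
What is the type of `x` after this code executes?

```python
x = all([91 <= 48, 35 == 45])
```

all() returns bool

bool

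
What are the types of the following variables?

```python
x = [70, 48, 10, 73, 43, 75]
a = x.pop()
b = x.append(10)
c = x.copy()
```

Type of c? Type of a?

copy() returns list; pop() returns element

list, int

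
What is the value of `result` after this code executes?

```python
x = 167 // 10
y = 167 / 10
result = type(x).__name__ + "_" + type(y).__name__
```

x is int; y is float; result = 'int_float'

'int_float'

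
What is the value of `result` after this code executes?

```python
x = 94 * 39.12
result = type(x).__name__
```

x is float; result = 'float'

'float'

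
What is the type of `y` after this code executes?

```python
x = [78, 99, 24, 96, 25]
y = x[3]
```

Indexing list[int] returns int

int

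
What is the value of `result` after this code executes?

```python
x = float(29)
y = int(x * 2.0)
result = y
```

x = 29.0; y = 58; result = 58

58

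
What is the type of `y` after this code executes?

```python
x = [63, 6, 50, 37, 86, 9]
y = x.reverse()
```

list.reverse() returns None

NoneType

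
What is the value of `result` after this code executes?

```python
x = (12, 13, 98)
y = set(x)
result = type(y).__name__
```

x is tuple; y is set; result = 'set'

'set'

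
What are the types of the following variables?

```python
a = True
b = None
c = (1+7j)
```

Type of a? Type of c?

a is assigned the constant True, which has type bool; c is assigned (1+7j), an int plus an imaginary literal (j suffix), which evaluates to complex

bool, complex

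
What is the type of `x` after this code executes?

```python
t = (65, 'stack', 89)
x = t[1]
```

Index 1 of tuple is a str literal

str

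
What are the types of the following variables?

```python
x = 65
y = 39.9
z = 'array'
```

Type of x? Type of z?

x is assigned a bare integer (no decimal point), so it is an int; z is assigned a quoted string literal, so it is a str

int, str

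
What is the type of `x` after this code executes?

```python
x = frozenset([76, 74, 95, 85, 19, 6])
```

frozenset() returns frozenset

frozenset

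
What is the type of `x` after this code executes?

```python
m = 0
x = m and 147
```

'and' returns first falsy value (0 is int)

int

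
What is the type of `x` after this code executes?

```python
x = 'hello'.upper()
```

str.upper() returns str

str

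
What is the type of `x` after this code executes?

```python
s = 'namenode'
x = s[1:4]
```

Slicing a str returns str

str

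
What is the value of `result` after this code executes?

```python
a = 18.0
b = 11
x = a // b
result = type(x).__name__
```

a is float; b is int; x is float; result = 'float'

'float'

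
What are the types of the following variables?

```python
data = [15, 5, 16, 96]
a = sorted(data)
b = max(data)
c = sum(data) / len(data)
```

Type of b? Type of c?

max of ints returns int; int / int = float

int, float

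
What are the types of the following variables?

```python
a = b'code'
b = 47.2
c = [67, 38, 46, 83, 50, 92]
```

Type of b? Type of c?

b is assigned a number with a decimal point, so it is a float; c is assigned a list literal (square brackets)

float, list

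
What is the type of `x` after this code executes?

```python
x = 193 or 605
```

'or' returns first truthy value (int)

int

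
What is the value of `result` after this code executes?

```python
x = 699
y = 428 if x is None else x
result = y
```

x = 699; y = 699; result = 699

699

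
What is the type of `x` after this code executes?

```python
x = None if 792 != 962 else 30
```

792 != 962 is True, so the if branch is taken

NoneType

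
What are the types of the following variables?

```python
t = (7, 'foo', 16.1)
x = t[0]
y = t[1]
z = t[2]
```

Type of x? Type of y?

tuple[0] is int; tuple[1] is str

int, str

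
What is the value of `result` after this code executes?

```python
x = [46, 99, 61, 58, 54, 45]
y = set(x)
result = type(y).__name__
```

x is list; y is set; result = 'set'

'set'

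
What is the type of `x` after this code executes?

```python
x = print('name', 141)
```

print() returns None

NoneType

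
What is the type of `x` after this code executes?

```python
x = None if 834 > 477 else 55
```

834 > 477 is True, so the if branch is taken

NoneType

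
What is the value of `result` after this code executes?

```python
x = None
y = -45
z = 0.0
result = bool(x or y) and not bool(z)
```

x = None; y = -45; z = 0.0; result = True

True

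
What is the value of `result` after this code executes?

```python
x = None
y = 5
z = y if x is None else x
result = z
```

x = None; y = 5; z = 5; result = 5

5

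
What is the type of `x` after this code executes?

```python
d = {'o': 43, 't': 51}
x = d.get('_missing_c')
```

dict.get() returns None when key not found

NoneType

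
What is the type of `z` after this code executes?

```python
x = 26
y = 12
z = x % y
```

int % int = int

int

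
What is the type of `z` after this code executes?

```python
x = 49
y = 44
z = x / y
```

int / int = float

float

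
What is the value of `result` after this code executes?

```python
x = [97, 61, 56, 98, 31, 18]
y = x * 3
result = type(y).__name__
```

x is list; y is list; result = 'list'

'list'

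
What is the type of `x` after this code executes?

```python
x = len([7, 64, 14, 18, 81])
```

len() always returns int

int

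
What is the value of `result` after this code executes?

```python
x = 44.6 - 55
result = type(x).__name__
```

x is float; result = 'float'

'float'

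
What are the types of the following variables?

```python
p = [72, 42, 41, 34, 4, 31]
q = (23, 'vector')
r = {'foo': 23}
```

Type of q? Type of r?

q is assigned a tuple (parenthesized, comma-separated values); r is assigned a dict literal ({key: value})

tuple, dict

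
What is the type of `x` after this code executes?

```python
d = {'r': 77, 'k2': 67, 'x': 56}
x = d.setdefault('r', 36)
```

dict.setdefault() returns the (existing or default) value

int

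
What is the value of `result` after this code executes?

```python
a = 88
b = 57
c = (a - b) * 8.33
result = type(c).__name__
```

a is int; b is int; c is float; result = 'float'

'float'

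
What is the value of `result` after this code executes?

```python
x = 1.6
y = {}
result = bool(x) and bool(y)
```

x = 1.6; y = {}; result = False

False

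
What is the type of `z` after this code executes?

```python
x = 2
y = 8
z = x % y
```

int % int = int

int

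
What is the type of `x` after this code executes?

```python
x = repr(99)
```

repr() returns str

str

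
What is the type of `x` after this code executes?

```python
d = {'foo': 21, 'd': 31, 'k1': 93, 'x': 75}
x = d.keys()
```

.keys() returns dict_keys view

dict_keys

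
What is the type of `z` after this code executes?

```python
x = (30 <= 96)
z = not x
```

'not' returns bool

bool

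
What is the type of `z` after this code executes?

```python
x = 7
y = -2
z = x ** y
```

int ** negative = float

float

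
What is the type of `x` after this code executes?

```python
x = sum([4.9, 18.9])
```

sum() of floats returns float

float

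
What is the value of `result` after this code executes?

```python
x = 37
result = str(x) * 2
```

x = 37; result = '3737'

'3737'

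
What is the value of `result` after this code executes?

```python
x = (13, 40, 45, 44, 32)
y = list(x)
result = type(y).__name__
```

x is tuple; y is list; result = 'list'

'list'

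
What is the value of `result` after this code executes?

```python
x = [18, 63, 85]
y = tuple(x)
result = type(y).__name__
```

x is list; y is tuple; result = 'tuple'

'tuple'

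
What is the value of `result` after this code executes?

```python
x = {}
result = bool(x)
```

x = {}; result = False

False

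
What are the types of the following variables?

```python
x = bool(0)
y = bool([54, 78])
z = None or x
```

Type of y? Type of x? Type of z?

bool() returns bool; bool() returns bool; None or bool returns the bool

bool, bool, bool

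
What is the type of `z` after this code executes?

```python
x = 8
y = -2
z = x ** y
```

int ** negative = float

float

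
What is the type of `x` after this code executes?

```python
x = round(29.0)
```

round() with no decimal places returns int

int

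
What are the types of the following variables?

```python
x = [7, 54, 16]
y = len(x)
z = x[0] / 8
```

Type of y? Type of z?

len() returns int; int / int = float

int, float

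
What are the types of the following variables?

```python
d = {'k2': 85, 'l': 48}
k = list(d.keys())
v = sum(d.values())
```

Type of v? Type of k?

sum of ints is int; list() converts to list

int, list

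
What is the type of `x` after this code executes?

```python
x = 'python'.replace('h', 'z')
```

str.replace() returns str

str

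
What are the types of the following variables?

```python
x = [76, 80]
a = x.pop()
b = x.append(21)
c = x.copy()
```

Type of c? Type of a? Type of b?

copy() returns list; pop() returns element; append() returns None

list, int, NoneType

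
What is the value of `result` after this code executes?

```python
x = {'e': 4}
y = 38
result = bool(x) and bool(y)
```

x = {'e': 4}; y = 38; result = True

True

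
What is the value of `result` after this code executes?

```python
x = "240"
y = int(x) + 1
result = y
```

x = '240'; y = 241; result = 241

241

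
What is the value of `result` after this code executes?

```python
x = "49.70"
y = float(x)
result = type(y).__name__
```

x is str; y is float; result = 'float'

'float'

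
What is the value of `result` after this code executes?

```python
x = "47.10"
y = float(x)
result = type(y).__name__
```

x is str; y is float; result = 'float'

'float'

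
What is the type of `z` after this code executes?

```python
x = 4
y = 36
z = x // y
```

int // int = int

int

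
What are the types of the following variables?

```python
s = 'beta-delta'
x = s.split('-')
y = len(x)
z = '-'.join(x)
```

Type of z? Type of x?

str.join() returns str; str.split() returns list

str, list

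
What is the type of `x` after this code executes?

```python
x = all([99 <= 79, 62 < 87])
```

all() returns bool

bool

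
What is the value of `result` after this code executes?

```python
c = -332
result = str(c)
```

c = -332; result = '-332'

'-332'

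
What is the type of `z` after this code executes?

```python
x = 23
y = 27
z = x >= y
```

Comparison returns bool

bool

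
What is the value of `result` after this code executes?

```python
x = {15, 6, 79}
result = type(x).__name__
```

x is set; result = 'set'

'set'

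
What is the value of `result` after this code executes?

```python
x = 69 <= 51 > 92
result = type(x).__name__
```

x is bool; result = 'bool'

'bool'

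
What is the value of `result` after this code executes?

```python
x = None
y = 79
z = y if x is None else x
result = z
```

x = None; y = 79; z = 79; result = 79

79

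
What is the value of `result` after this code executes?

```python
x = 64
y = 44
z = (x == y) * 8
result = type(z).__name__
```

x is int; y is int; z is int; result = 'int'

'int'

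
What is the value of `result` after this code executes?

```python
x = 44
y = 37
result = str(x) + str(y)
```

x = 44; y = 37; result = '4437'

'4437'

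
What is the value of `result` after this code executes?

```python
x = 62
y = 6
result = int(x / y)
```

x = 62; y = 6; result = 10

10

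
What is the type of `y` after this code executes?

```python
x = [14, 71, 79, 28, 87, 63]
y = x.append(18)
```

list.append() returns None (mutates in place)

NoneType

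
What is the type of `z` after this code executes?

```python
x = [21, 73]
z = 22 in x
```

'in' operator returns bool

bool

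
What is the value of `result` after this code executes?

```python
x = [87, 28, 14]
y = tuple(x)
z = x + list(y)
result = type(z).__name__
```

x is list; y is tuple; z is list; result = 'list'

'list'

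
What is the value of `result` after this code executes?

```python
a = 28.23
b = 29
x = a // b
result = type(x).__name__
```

a is float; b is int; x is float; result = 'float'

'float'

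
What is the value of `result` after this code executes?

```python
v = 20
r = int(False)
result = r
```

v = 20; r = 0; result = 0

0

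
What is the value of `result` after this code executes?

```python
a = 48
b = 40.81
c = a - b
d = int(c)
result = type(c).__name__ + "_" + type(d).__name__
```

a is int; b is float; c is float; d is int; result = 'float_int'

'float_int'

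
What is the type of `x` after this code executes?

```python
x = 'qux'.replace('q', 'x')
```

str.replace() returns str

str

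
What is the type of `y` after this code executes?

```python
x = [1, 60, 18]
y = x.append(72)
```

list.append() returns None (mutates in place)

NoneType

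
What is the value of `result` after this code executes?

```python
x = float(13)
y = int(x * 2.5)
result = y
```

x = 13.0; y = 32; result = 32

32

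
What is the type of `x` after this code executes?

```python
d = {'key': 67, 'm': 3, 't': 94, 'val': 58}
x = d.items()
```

dict.items() returns dict_items view

dict_items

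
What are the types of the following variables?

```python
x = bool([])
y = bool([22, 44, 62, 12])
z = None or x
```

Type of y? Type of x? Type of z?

bool() returns bool; bool() returns bool; None or bool returns the bool

bool, bool, bool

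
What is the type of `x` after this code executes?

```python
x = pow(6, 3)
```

pow(int, int) returns int

int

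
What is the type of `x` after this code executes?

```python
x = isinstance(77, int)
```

isinstance() returns bool

bool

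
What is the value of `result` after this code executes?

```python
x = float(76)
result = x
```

x = 76.0; result = 76.0

76.0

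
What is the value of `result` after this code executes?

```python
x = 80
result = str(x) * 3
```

x = 80; result = '808080'

'808080'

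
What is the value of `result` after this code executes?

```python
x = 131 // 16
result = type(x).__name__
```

x is int; result = 'int'

'int'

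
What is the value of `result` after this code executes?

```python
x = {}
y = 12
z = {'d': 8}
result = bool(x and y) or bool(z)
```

x = {}; y = 12; z = {'d': 8}; result = True

True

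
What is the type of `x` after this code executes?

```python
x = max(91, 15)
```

max() of ints returns int

int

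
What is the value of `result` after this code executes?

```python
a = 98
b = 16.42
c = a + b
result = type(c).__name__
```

a is int; b is float; c is float; result = 'float'

'float'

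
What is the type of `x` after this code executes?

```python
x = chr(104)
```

chr() returns str (single char)

str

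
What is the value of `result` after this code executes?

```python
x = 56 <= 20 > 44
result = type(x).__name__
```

x is bool; result = 'bool'

'bool'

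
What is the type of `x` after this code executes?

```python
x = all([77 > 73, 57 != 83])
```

all() returns bool

bool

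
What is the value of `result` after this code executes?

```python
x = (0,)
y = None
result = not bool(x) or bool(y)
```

x = (0,); y = None; result = False

False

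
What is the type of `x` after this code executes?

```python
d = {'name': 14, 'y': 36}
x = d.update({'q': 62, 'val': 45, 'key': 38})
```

dict.update() returns None

NoneType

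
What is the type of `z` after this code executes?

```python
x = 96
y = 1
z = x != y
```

Comparison returns bool

bool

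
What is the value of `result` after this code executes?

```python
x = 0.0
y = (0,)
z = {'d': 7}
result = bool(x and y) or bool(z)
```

x = 0.0; y = (0,); z = {'d': 7}; result = True

True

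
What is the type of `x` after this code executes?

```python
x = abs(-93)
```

abs() of int returns int

int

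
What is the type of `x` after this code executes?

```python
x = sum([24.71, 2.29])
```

sum() of floats returns float

float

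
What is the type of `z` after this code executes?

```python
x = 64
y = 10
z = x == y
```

Comparison returns bool

bool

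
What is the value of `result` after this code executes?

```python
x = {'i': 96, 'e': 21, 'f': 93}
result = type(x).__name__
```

x is dict; result = 'dict'

'dict'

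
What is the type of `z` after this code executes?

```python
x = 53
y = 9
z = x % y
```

int % int = int

int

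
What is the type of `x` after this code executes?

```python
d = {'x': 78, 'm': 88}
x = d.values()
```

.values() returns dict_values view

dict_values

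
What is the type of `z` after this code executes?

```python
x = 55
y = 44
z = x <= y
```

Comparison returns bool

bool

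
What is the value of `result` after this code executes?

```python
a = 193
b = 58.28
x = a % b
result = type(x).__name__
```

a is int; b is float; x is float; result = 'float'

'float'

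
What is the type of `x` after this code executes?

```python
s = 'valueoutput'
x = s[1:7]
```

Slicing a str returns str

str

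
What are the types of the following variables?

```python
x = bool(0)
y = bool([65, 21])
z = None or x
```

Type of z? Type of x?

None or bool returns the bool; bool() returns bool

bool, bool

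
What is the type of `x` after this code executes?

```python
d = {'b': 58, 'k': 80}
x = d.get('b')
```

dict.get() returns value type when found

int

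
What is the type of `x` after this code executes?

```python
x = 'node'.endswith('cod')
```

str.endswith() returns bool

bool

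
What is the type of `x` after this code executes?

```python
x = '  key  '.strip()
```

str.strip() returns str

str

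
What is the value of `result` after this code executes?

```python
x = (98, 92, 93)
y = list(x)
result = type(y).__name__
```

x is tuple; y is list; result = 'list'

'list'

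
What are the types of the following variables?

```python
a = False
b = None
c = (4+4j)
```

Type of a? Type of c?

a is assigned the constant False, which has type bool; c is assigned (4+4j), an int plus an imaginary literal (j suffix), which evaluates to complex

bool, complex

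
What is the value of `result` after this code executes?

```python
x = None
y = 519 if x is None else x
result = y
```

x = None; y = 519; result = 519

519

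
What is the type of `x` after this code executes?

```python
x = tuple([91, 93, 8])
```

tuple() constructor returns tuple

tuple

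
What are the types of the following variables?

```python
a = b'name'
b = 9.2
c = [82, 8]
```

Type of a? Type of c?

a is assigned a bytes literal (b'...' prefix); c is assigned a list literal (square brackets)

bytes, list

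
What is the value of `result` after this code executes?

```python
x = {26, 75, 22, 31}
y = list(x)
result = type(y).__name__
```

x is set; y is list; result = 'list'

'list'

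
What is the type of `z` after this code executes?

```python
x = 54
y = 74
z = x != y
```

Comparison returns bool

bool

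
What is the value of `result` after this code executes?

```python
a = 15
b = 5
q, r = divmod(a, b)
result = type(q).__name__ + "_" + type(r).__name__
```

a is int; b is int; q is int; r is int; result = 'int_int'

'int_int'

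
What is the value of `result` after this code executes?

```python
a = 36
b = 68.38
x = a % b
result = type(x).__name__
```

a is int; b is float; x is float; result = 'float'

'float'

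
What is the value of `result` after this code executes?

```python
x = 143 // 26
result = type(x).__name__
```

x is int; result = 'int'

'int'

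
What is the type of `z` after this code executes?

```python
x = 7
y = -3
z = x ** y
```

int ** negative = float

float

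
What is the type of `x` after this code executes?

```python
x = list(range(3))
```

list(range()) returns list

list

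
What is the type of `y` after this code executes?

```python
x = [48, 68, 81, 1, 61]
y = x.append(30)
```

list.append() returns None (mutates in place)

NoneType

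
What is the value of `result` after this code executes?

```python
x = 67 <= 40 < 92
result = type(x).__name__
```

x is bool; result = 'bool'

'bool'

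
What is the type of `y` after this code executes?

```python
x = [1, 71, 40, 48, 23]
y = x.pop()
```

list.pop() returns the popped element

int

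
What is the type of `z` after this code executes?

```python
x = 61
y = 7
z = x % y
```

int % int = int

int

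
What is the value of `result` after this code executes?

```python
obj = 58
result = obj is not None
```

obj = 58; result = True

True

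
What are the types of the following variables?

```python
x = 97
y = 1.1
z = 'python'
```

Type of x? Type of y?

x is assigned a bare integer (no decimal point), so it is an int; y is assigned a number with a decimal point, so it is a float

int, float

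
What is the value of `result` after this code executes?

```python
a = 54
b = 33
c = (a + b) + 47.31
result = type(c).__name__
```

a is int; b is int; c is float; result = 'float'

'float'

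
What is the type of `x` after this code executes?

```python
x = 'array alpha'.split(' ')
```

str.split() returns list

list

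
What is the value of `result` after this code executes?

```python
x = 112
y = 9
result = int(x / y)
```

x = 112; y = 9; result = 12

12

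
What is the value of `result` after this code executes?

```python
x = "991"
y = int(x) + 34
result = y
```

x = '991'; y = 1025; result = 1025

1025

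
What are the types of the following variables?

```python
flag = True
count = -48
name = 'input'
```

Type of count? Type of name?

count is assigned a bare integer (no decimal point), so it is an int; name is assigned a quoted string literal, so it is a str

int, str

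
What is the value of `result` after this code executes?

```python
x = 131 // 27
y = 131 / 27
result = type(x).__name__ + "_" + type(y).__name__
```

x is int; y is float; result = 'int_float'

'int_float'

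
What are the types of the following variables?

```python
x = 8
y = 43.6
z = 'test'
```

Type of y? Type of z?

y is assigned a number with a decimal point, so it is a float; z is assigned a quoted string literal, so it is a str

float, str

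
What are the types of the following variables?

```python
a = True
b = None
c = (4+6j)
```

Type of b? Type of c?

b is assigned None, whose type is NoneType; c is assigned (4+6j), an int plus an imaginary literal (j suffix), which evaluates to complex

NoneType, complex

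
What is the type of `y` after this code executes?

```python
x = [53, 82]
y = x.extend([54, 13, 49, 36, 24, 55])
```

list.extend() returns None

NoneType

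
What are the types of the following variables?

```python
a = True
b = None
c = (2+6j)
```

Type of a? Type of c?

a is assigned the constant True, which has type bool; c is assigned (2+6j), an int plus an imaginary literal (j suffix), which evaluates to complex

bool, complex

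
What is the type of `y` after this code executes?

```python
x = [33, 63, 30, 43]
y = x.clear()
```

list.clear() returns None

NoneType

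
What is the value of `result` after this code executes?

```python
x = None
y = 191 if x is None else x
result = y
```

x = None; y = 191; result = 191

191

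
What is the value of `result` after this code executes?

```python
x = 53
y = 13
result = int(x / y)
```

x = 53; y = 13; result = 4

4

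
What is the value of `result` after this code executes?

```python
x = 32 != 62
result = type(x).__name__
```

x is bool; result = 'bool'

'bool'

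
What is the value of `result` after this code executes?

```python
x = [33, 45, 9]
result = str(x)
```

x = [33, 45, 9]; result = '[33, 45, 9]'

'[33, 45, 9]'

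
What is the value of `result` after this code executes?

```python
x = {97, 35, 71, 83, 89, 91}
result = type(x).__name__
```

x is set; result = 'set'

'set'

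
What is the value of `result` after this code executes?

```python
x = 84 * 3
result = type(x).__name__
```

x is int; result = 'int'

'int'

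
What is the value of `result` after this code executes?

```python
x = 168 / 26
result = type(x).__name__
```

x is float; result = 'float'

'float'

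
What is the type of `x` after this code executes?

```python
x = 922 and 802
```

'and' with truthy values returns last operand (int)

int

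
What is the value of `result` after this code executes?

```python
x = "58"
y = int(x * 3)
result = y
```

x = '58'; y = 585858; result = 585858

585858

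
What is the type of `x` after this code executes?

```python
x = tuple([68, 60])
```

tuple() constructor returns tuple

tuple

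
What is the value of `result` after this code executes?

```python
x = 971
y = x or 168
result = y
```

x = 971; y = 971; result = 971

971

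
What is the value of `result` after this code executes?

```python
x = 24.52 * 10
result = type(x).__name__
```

x is float; result = 'float'

'float'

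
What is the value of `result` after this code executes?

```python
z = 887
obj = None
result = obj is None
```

z = 887; obj = None; result = True

True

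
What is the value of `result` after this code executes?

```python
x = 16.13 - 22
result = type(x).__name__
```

x is float; result = 'float'

'float'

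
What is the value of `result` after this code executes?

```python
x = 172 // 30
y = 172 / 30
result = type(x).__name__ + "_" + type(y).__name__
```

x is int; y is float; result = 'int_float'

'int_float'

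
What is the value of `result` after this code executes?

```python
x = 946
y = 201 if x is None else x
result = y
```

x = 946; y = 946; result = 946

946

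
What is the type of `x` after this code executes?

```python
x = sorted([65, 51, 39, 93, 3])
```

sorted() always returns list

list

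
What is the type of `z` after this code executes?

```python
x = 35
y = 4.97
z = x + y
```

int + float = float

float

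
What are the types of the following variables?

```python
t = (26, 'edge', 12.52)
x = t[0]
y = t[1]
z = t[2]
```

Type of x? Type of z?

tuple[0] is int; tuple[2] is float

int, float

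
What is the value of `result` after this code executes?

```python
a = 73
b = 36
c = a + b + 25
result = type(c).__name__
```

a is int; b is int; c is int; result = 'int'

'int'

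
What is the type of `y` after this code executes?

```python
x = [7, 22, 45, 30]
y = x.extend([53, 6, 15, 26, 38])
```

list.extend() returns None

NoneType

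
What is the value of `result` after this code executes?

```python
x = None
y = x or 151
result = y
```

x = None; y = 151; result = 151

151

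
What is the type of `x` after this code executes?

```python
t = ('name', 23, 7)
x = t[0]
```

Index 0 of tuple is a str literal

str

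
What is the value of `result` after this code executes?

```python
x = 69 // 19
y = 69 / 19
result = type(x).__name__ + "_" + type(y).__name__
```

x is int; y is float; result = 'int_float'

'int_float'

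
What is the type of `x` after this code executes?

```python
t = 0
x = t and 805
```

'and' returns first falsy value (0 is int)

int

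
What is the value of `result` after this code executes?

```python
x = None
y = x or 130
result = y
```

x = None; y = 130; result = 130

130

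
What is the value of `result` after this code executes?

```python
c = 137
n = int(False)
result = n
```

c = 137; n = 0; result = 0

0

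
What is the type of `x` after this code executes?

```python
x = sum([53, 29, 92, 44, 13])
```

sum() of ints returns int

int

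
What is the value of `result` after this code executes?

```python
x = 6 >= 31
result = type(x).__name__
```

x is bool; result = 'bool'

'bool'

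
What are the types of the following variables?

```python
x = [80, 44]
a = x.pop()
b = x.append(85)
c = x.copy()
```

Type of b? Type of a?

append() returns None; pop() returns element

NoneType, int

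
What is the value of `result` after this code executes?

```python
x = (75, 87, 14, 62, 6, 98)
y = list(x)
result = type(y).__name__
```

x is tuple; y is list; result = 'list'

'list'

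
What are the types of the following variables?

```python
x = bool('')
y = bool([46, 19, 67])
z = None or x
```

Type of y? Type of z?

bool() returns bool; None or bool returns the bool

bool, bool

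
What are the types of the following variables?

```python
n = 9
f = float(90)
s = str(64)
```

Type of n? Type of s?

n is assigned a bare integer (no decimal point), so it is an int; s is assigned the result of calling str(), which returns a str

int, str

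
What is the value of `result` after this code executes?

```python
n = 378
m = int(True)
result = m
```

n = 378; m = 1; result = 1

1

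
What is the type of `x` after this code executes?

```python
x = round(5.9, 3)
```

round() with decimal places returns float

float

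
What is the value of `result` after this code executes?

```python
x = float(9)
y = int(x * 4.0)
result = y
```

x = 9.0; y = 36; result = 36

36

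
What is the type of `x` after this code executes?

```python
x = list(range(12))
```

list(range()) returns list

list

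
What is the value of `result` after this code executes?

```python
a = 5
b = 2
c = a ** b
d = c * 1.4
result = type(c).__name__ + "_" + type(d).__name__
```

a is int; b is int; c is int; d is float; result = 'int_float'

'int_float'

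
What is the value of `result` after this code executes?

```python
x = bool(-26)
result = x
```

x = True; result = True

True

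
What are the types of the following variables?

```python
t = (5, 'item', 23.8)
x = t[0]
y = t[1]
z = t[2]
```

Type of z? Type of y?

tuple[2] is float; tuple[1] is str

float, str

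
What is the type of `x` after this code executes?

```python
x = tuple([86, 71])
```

tuple() constructor returns tuple

tuple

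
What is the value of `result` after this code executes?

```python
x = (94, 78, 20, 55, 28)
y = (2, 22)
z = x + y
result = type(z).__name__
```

x is tuple; y is tuple; z is tuple; result = 'tuple'

'tuple'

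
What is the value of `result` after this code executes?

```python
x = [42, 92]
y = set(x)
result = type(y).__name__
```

x is list; y is set; result = 'set'

'set'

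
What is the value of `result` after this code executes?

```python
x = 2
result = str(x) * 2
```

x = 2; result = '22'

'22'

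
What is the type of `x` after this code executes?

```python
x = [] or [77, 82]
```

'or' returns first truthy value (list)

list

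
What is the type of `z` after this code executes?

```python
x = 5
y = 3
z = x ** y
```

positive int ** positive int = int

int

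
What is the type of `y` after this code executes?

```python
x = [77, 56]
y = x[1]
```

Indexing list[int] returns int

int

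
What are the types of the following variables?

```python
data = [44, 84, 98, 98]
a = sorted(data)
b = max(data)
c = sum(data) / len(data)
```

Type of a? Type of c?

sorted() returns list; int / int = float

list, float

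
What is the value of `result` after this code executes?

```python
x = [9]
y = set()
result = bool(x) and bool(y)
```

x = [9]; y = set(); result = False

False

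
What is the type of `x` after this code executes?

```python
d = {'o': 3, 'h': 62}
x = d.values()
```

.values() returns dict_values view

dict_values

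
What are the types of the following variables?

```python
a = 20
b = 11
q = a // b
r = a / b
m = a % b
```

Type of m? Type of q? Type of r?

% of ints returns int; // returns int; / returns float

int, int, float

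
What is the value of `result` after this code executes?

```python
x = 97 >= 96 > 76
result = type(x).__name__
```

x is bool; result = 'bool'

'bool'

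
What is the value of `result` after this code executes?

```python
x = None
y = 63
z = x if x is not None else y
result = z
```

x = None; y = 63; z = 63; result = 63

63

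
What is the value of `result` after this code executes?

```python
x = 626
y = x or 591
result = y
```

x = 626; y = 626; result = 626

626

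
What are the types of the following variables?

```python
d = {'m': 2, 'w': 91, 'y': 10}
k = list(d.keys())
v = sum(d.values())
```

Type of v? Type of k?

sum of ints is int; list() converts to list

int, list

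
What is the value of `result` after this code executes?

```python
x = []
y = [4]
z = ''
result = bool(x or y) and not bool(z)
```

x = []; y = [4]; z = ''; result = True

True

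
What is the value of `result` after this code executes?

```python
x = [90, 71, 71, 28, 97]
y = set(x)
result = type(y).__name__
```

x is list; y is set; result = 'set'

'set'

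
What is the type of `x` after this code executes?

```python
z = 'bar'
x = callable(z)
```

callable() returns bool

bool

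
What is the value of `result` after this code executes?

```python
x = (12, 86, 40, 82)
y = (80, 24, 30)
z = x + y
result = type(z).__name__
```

x is tuple; y is tuple; z is tuple; result = 'tuple'

'tuple'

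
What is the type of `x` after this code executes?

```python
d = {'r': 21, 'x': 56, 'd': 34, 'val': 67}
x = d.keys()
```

.keys() returns dict_keys view

dict_keys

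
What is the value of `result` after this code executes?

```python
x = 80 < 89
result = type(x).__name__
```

x is bool; result = 'bool'

'bool'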